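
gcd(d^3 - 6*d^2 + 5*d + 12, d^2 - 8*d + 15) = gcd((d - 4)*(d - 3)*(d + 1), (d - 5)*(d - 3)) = d - 3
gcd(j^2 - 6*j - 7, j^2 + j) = j + 1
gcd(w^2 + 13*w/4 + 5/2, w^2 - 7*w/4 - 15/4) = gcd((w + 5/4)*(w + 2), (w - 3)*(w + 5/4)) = w + 5/4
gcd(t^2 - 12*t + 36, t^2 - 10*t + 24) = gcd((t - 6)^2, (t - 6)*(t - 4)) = t - 6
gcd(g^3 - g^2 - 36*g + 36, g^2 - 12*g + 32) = 1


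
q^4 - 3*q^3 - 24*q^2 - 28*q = q*(q - 7)*(q + 2)^2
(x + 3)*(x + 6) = x^2 + 9*x + 18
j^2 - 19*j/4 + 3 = (j - 4)*(j - 3/4)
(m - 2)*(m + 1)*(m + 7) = m^3 + 6*m^2 - 9*m - 14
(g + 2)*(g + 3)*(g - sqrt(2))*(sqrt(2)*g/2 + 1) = sqrt(2)*g^4/2 + 5*sqrt(2)*g^3/2 + 2*sqrt(2)*g^2 - 5*sqrt(2)*g - 6*sqrt(2)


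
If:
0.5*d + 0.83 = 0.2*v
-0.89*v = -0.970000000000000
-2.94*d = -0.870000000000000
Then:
No Solution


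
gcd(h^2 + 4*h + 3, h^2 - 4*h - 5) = h + 1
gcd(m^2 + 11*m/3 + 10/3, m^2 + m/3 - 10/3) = m + 2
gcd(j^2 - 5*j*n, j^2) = j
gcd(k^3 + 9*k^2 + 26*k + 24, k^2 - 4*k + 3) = 1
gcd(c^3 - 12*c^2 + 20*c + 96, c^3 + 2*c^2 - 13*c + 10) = 1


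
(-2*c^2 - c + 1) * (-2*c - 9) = 4*c^3 + 20*c^2 + 7*c - 9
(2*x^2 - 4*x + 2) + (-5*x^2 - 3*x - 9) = -3*x^2 - 7*x - 7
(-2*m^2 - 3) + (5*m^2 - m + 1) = 3*m^2 - m - 2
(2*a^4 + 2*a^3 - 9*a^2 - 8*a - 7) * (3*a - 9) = 6*a^5 - 12*a^4 - 45*a^3 + 57*a^2 + 51*a + 63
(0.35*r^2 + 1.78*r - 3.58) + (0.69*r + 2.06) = 0.35*r^2 + 2.47*r - 1.52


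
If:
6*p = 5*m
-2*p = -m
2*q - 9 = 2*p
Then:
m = 0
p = 0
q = 9/2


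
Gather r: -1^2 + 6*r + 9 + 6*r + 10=12*r + 18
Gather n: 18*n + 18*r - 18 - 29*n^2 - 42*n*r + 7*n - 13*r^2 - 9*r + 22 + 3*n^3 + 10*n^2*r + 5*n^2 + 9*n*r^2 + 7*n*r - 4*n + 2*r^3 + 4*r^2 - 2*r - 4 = 3*n^3 + n^2*(10*r - 24) + n*(9*r^2 - 35*r + 21) + 2*r^3 - 9*r^2 + 7*r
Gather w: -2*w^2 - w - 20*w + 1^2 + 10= -2*w^2 - 21*w + 11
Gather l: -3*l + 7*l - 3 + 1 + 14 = 4*l + 12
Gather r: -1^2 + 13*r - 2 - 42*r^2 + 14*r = -42*r^2 + 27*r - 3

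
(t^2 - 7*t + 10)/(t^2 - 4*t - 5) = (t - 2)/(t + 1)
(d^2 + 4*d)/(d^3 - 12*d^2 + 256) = d/(d^2 - 16*d + 64)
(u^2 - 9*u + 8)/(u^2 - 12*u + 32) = (u - 1)/(u - 4)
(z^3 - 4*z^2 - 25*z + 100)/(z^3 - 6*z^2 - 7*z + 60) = (z + 5)/(z + 3)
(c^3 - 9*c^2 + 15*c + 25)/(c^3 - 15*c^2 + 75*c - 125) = (c + 1)/(c - 5)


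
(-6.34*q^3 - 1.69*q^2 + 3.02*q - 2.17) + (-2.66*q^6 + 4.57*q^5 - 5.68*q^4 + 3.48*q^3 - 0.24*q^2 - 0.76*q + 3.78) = -2.66*q^6 + 4.57*q^5 - 5.68*q^4 - 2.86*q^3 - 1.93*q^2 + 2.26*q + 1.61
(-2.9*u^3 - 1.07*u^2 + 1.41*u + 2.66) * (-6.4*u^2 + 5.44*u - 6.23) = 18.56*u^5 - 8.928*u^4 + 3.2222*u^3 - 2.6875*u^2 + 5.6861*u - 16.5718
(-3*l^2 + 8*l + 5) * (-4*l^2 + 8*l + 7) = 12*l^4 - 56*l^3 + 23*l^2 + 96*l + 35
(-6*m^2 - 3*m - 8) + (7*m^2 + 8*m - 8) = m^2 + 5*m - 16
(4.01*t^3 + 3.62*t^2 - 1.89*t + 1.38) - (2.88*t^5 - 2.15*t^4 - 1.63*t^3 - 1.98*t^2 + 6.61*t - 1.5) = -2.88*t^5 + 2.15*t^4 + 5.64*t^3 + 5.6*t^2 - 8.5*t + 2.88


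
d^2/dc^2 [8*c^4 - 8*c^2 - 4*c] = 96*c^2 - 16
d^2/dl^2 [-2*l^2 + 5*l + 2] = -4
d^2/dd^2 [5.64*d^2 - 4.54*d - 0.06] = 11.2800000000000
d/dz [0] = 0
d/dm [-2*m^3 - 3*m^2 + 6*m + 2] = -6*m^2 - 6*m + 6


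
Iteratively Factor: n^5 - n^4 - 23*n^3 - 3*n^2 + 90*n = (n)*(n^4 - n^3 - 23*n^2 - 3*n + 90) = n*(n + 3)*(n^3 - 4*n^2 - 11*n + 30) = n*(n - 2)*(n + 3)*(n^2 - 2*n - 15) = n*(n - 2)*(n + 3)^2*(n - 5)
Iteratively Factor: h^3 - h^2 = (h - 1)*(h^2) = h*(h - 1)*(h)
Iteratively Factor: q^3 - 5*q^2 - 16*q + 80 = (q - 4)*(q^2 - q - 20) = (q - 4)*(q + 4)*(q - 5)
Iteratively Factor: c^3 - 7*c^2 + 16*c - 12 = (c - 2)*(c^2 - 5*c + 6) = (c - 3)*(c - 2)*(c - 2)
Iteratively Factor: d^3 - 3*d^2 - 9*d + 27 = (d + 3)*(d^2 - 6*d + 9) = (d - 3)*(d + 3)*(d - 3)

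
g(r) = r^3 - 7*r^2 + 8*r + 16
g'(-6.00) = 200.00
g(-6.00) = -500.00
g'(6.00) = 32.00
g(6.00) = 28.00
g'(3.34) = -5.29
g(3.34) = 1.89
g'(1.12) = -3.92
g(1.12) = 17.58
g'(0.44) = 2.42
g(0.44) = 18.25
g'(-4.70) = 140.07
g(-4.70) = -280.05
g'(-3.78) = 103.79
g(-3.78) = -168.27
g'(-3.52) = 94.45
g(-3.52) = -142.51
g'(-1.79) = 42.67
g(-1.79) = -26.48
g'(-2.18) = 52.78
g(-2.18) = -45.07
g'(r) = 3*r^2 - 14*r + 8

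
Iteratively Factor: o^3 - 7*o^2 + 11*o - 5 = (o - 5)*(o^2 - 2*o + 1) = (o - 5)*(o - 1)*(o - 1)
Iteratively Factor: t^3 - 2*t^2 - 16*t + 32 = (t - 4)*(t^2 + 2*t - 8) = (t - 4)*(t - 2)*(t + 4)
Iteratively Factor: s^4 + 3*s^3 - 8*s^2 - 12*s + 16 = (s - 1)*(s^3 + 4*s^2 - 4*s - 16) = (s - 1)*(s + 2)*(s^2 + 2*s - 8) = (s - 2)*(s - 1)*(s + 2)*(s + 4)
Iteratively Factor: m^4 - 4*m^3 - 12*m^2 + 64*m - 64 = (m - 2)*(m^3 - 2*m^2 - 16*m + 32) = (m - 2)*(m + 4)*(m^2 - 6*m + 8) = (m - 4)*(m - 2)*(m + 4)*(m - 2)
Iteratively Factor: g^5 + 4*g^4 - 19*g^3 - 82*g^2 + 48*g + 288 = (g - 4)*(g^4 + 8*g^3 + 13*g^2 - 30*g - 72) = (g - 4)*(g - 2)*(g^3 + 10*g^2 + 33*g + 36) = (g - 4)*(g - 2)*(g + 3)*(g^2 + 7*g + 12) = (g - 4)*(g - 2)*(g + 3)*(g + 4)*(g + 3)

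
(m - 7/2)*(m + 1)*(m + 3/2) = m^3 - m^2 - 29*m/4 - 21/4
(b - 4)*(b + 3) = b^2 - b - 12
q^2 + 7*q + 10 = (q + 2)*(q + 5)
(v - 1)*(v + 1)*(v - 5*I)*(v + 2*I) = v^4 - 3*I*v^3 + 9*v^2 + 3*I*v - 10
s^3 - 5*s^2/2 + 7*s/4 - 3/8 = (s - 3/2)*(s - 1/2)^2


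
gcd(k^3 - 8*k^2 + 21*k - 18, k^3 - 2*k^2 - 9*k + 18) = k^2 - 5*k + 6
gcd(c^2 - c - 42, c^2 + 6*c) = c + 6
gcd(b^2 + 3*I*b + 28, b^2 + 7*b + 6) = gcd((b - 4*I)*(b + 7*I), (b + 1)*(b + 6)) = 1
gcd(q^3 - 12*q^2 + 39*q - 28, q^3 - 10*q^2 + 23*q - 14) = q^2 - 8*q + 7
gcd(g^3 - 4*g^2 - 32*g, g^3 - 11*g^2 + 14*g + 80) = g - 8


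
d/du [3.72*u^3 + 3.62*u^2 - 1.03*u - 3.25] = 11.16*u^2 + 7.24*u - 1.03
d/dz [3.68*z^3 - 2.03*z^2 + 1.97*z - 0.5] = 11.04*z^2 - 4.06*z + 1.97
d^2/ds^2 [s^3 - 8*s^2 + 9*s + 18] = 6*s - 16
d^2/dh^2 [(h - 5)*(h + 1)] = 2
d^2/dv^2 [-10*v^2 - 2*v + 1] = -20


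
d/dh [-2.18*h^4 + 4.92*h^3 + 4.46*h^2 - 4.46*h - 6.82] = -8.72*h^3 + 14.76*h^2 + 8.92*h - 4.46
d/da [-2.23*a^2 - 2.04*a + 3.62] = -4.46*a - 2.04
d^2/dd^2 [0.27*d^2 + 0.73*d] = 0.540000000000000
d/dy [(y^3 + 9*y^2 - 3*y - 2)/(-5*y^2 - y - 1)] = (-5*y^4 - 2*y^3 - 27*y^2 - 38*y + 1)/(25*y^4 + 10*y^3 + 11*y^2 + 2*y + 1)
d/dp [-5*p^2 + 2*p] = 2 - 10*p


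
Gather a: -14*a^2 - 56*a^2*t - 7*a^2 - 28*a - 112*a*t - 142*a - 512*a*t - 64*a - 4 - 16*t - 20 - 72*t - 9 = a^2*(-56*t - 21) + a*(-624*t - 234) - 88*t - 33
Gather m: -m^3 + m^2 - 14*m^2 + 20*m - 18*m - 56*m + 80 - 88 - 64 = -m^3 - 13*m^2 - 54*m - 72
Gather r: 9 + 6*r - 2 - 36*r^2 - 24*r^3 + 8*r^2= -24*r^3 - 28*r^2 + 6*r + 7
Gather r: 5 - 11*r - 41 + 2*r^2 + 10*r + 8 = 2*r^2 - r - 28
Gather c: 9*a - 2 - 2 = 9*a - 4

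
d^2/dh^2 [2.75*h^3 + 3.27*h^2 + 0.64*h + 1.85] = 16.5*h + 6.54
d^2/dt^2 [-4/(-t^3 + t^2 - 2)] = 8*(t^2*(3*t - 2)^2 + (1 - 3*t)*(t^3 - t^2 + 2))/(t^3 - t^2 + 2)^3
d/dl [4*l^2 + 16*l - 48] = 8*l + 16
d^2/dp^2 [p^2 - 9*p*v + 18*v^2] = 2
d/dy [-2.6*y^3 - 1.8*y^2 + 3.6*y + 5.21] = -7.8*y^2 - 3.6*y + 3.6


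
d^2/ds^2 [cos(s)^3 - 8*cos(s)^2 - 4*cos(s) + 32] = 13*cos(s)/4 + 16*cos(2*s) - 9*cos(3*s)/4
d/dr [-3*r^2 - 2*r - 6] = -6*r - 2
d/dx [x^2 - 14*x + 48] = 2*x - 14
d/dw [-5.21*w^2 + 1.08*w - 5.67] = 1.08 - 10.42*w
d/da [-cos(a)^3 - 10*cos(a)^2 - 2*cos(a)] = (3*cos(a)^2 + 20*cos(a) + 2)*sin(a)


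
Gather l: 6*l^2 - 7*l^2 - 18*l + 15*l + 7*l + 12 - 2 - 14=-l^2 + 4*l - 4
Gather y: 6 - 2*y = 6 - 2*y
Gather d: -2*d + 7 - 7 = -2*d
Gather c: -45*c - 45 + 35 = -45*c - 10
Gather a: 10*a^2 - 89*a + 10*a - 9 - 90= 10*a^2 - 79*a - 99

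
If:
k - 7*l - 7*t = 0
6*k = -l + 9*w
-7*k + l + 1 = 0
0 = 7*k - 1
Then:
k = 1/7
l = 0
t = 1/49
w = 2/21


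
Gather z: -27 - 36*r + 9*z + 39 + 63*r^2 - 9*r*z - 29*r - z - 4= 63*r^2 - 65*r + z*(8 - 9*r) + 8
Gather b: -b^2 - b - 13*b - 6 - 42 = -b^2 - 14*b - 48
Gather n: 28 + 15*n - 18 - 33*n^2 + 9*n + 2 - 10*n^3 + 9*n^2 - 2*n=-10*n^3 - 24*n^2 + 22*n + 12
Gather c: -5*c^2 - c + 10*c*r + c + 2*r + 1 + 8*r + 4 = -5*c^2 + 10*c*r + 10*r + 5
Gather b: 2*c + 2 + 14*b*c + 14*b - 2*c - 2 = b*(14*c + 14)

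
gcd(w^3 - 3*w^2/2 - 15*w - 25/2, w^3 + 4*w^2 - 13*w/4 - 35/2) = w + 5/2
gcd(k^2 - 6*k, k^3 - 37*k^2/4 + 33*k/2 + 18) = k - 6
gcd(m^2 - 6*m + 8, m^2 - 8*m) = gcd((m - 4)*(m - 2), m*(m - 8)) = 1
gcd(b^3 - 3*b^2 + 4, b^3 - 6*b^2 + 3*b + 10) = b^2 - b - 2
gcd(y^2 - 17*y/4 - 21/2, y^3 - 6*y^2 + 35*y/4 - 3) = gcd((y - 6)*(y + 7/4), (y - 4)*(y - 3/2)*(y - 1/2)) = 1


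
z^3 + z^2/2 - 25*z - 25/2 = (z - 5)*(z + 1/2)*(z + 5)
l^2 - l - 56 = (l - 8)*(l + 7)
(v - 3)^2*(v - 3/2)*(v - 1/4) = v^4 - 31*v^3/4 + 159*v^2/8 - 18*v + 27/8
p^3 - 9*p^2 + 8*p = p*(p - 8)*(p - 1)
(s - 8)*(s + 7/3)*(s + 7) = s^3 + 4*s^2/3 - 175*s/3 - 392/3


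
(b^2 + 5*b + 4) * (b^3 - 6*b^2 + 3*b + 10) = b^5 - b^4 - 23*b^3 + b^2 + 62*b + 40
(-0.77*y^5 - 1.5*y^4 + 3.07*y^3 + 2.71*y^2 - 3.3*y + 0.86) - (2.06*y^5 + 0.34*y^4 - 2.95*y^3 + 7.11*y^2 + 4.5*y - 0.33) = -2.83*y^5 - 1.84*y^4 + 6.02*y^3 - 4.4*y^2 - 7.8*y + 1.19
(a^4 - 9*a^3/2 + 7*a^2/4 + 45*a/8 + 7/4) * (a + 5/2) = a^5 - 2*a^4 - 19*a^3/2 + 10*a^2 + 253*a/16 + 35/8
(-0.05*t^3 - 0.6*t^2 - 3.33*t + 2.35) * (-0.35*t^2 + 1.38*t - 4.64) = 0.0175*t^5 + 0.141*t^4 + 0.5695*t^3 - 2.6339*t^2 + 18.6942*t - 10.904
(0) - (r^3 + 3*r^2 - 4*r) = -r^3 - 3*r^2 + 4*r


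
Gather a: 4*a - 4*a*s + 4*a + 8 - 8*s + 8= a*(8 - 4*s) - 8*s + 16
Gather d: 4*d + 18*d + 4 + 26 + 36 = 22*d + 66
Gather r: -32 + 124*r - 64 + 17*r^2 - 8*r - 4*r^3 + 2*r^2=-4*r^3 + 19*r^2 + 116*r - 96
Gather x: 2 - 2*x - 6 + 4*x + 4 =2*x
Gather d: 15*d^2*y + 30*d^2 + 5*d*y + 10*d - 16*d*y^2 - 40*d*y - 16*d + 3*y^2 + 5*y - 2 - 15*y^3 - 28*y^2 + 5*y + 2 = d^2*(15*y + 30) + d*(-16*y^2 - 35*y - 6) - 15*y^3 - 25*y^2 + 10*y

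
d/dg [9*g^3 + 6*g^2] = 3*g*(9*g + 4)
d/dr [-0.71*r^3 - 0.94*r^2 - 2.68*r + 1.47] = -2.13*r^2 - 1.88*r - 2.68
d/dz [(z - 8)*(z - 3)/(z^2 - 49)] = (11*z^2 - 146*z + 539)/(z^4 - 98*z^2 + 2401)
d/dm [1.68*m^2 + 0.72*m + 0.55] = 3.36*m + 0.72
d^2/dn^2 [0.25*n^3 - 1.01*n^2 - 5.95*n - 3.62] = 1.5*n - 2.02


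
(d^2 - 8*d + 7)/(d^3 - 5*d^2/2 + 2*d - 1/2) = 2*(d - 7)/(2*d^2 - 3*d + 1)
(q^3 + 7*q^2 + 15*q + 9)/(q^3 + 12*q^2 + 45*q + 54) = (q + 1)/(q + 6)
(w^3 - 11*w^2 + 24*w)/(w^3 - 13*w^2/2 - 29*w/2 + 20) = 2*w*(w - 3)/(2*w^2 + 3*w - 5)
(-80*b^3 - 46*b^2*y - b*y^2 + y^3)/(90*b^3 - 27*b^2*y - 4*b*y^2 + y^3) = (-16*b^2 - 6*b*y + y^2)/(18*b^2 - 9*b*y + y^2)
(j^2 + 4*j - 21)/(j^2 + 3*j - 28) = (j - 3)/(j - 4)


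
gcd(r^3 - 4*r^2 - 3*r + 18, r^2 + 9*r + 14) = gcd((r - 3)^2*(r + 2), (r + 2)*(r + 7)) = r + 2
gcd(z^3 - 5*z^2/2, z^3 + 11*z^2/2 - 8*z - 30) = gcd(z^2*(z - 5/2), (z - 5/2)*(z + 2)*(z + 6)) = z - 5/2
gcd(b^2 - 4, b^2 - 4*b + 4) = b - 2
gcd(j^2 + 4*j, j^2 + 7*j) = j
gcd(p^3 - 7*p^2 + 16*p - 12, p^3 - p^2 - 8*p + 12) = p^2 - 4*p + 4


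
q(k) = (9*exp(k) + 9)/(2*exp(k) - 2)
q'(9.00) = 0.00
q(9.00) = 4.50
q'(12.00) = 0.00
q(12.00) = 4.50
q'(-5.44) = -0.04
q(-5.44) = -4.54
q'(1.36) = -4.18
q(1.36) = 7.61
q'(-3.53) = -0.28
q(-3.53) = -4.77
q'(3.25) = -0.38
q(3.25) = 4.86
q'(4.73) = -0.08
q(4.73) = 4.58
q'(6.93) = -0.01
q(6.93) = 4.51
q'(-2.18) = -1.29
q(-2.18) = -5.65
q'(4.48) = -0.10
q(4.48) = 4.60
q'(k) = 9*exp(k)/(2*exp(k) - 2) - 2*(9*exp(k) + 9)*exp(k)/(2*exp(k) - 2)^2 = -9/(4*sinh(k/2)^2)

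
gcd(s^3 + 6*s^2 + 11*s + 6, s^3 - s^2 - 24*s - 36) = s^2 + 5*s + 6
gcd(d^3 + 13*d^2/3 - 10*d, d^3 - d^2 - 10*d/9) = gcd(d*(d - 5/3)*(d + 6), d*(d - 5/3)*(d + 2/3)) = d^2 - 5*d/3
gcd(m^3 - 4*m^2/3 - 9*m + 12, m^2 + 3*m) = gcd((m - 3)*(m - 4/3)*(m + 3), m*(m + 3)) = m + 3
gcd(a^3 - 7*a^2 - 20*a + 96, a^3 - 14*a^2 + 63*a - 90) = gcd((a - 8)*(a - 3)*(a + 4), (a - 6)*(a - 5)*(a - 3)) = a - 3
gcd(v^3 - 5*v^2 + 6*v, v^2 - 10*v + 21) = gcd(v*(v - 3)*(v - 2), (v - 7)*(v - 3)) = v - 3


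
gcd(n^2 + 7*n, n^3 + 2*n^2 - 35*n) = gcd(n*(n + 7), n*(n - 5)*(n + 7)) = n^2 + 7*n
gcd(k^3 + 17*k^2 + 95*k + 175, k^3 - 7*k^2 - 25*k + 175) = k + 5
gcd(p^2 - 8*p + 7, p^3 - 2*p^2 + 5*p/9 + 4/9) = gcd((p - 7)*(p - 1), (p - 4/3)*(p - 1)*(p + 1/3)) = p - 1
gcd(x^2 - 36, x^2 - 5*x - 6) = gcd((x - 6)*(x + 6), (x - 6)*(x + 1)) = x - 6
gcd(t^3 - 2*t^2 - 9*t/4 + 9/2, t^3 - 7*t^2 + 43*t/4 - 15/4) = t - 3/2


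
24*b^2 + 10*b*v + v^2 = (4*b + v)*(6*b + v)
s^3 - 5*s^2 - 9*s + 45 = (s - 5)*(s - 3)*(s + 3)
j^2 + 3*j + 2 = (j + 1)*(j + 2)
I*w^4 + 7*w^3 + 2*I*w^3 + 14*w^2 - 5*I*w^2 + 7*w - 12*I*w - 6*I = (w + 1)^2*(w - 6*I)*(I*w + 1)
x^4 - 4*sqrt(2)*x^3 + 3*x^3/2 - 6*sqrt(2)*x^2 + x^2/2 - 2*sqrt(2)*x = x*(x - 4*sqrt(2))*(sqrt(2)*x/2 + sqrt(2)/2)*(sqrt(2)*x + sqrt(2)/2)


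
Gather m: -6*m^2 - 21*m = -6*m^2 - 21*m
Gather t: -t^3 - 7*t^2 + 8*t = -t^3 - 7*t^2 + 8*t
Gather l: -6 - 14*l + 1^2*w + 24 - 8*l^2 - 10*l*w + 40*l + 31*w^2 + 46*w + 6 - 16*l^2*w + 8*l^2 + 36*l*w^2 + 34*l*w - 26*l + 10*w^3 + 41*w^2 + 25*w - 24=-16*l^2*w + l*(36*w^2 + 24*w) + 10*w^3 + 72*w^2 + 72*w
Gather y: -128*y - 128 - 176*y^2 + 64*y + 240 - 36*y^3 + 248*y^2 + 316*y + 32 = -36*y^3 + 72*y^2 + 252*y + 144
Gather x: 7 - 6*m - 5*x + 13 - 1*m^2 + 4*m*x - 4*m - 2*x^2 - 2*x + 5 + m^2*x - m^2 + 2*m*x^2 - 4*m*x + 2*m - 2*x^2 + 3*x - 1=-2*m^2 - 8*m + x^2*(2*m - 4) + x*(m^2 - 4) + 24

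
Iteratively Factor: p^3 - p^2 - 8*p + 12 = (p - 2)*(p^2 + p - 6) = (p - 2)^2*(p + 3)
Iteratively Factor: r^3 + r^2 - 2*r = (r - 1)*(r^2 + 2*r) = (r - 1)*(r + 2)*(r)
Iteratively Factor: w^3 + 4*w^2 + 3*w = (w + 3)*(w^2 + w) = w*(w + 3)*(w + 1)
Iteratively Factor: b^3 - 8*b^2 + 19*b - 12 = (b - 4)*(b^2 - 4*b + 3) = (b - 4)*(b - 3)*(b - 1)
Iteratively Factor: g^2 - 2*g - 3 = (g + 1)*(g - 3)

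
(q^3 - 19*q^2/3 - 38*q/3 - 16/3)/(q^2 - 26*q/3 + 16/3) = (3*q^2 + 5*q + 2)/(3*q - 2)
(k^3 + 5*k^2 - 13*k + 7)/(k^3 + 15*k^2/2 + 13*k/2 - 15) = 2*(k^2 + 6*k - 7)/(2*k^2 + 17*k + 30)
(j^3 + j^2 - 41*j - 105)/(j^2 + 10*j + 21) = (j^2 - 2*j - 35)/(j + 7)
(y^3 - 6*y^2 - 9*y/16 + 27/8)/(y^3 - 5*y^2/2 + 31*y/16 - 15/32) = 2*(4*y^2 - 21*y - 18)/(8*y^2 - 14*y + 5)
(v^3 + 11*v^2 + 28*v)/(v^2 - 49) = v*(v + 4)/(v - 7)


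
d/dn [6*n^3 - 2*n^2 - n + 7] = 18*n^2 - 4*n - 1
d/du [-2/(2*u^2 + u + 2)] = 2*(4*u + 1)/(2*u^2 + u + 2)^2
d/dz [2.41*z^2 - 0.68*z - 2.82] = 4.82*z - 0.68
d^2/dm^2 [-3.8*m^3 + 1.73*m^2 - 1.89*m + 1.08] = 3.46 - 22.8*m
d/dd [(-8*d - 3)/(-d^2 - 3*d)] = (-8*d^2 - 6*d - 9)/(d^2*(d^2 + 6*d + 9))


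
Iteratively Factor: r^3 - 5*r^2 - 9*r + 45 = (r - 5)*(r^2 - 9) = (r - 5)*(r + 3)*(r - 3)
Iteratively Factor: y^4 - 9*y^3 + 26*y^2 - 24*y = (y - 3)*(y^3 - 6*y^2 + 8*y) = (y - 3)*(y - 2)*(y^2 - 4*y) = (y - 4)*(y - 3)*(y - 2)*(y)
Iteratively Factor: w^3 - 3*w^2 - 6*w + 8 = (w - 4)*(w^2 + w - 2) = (w - 4)*(w - 1)*(w + 2)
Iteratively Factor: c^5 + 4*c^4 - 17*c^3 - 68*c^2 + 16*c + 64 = (c - 1)*(c^4 + 5*c^3 - 12*c^2 - 80*c - 64) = (c - 1)*(c + 4)*(c^3 + c^2 - 16*c - 16) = (c - 4)*(c - 1)*(c + 4)*(c^2 + 5*c + 4) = (c - 4)*(c - 1)*(c + 1)*(c + 4)*(c + 4)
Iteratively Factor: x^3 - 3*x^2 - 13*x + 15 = (x + 3)*(x^2 - 6*x + 5) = (x - 1)*(x + 3)*(x - 5)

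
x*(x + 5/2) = x^2 + 5*x/2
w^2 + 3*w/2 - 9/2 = (w - 3/2)*(w + 3)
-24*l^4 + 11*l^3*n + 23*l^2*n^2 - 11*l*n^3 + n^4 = (-8*l + n)*(-3*l + n)*(-l + n)*(l + n)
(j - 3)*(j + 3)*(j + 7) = j^3 + 7*j^2 - 9*j - 63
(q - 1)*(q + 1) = q^2 - 1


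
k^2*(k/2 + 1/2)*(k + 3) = k^4/2 + 2*k^3 + 3*k^2/2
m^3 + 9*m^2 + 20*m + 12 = (m + 1)*(m + 2)*(m + 6)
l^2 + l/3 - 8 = (l - 8/3)*(l + 3)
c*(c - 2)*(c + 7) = c^3 + 5*c^2 - 14*c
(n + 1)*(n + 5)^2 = n^3 + 11*n^2 + 35*n + 25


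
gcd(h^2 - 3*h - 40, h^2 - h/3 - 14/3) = 1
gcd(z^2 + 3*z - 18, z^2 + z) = 1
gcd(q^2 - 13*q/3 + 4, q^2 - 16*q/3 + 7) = q - 3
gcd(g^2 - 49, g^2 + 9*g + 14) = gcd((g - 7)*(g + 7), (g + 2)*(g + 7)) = g + 7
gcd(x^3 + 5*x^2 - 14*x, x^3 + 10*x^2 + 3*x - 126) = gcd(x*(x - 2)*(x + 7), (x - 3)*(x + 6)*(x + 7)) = x + 7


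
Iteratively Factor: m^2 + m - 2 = (m + 2)*(m - 1)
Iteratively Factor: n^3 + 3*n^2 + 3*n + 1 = (n + 1)*(n^2 + 2*n + 1) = (n + 1)^2*(n + 1)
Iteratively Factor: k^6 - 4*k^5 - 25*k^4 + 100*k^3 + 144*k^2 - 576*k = (k - 4)*(k^5 - 25*k^3 + 144*k) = (k - 4)*(k - 3)*(k^4 + 3*k^3 - 16*k^2 - 48*k) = (k - 4)^2*(k - 3)*(k^3 + 7*k^2 + 12*k) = (k - 4)^2*(k - 3)*(k + 3)*(k^2 + 4*k) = k*(k - 4)^2*(k - 3)*(k + 3)*(k + 4)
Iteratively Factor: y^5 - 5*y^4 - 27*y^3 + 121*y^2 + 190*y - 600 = (y - 5)*(y^4 - 27*y^2 - 14*y + 120) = (y - 5)^2*(y^3 + 5*y^2 - 2*y - 24) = (y - 5)^2*(y - 2)*(y^2 + 7*y + 12) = (y - 5)^2*(y - 2)*(y + 3)*(y + 4)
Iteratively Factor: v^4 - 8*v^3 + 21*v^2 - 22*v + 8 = (v - 2)*(v^3 - 6*v^2 + 9*v - 4) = (v - 2)*(v - 1)*(v^2 - 5*v + 4) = (v - 4)*(v - 2)*(v - 1)*(v - 1)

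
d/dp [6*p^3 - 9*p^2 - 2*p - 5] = 18*p^2 - 18*p - 2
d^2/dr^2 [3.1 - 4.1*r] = 0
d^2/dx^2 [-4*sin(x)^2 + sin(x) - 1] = -sin(x) - 8*cos(2*x)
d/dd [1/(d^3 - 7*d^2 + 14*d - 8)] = (-3*d^2 + 14*d - 14)/(d^3 - 7*d^2 + 14*d - 8)^2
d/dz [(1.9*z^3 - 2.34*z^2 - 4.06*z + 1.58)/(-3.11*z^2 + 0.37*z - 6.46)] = (-5.909*z^4 + 1.406*z^3 - 50.3144*z^2 + 40.0604*z + 25.643)/(9.6721*z^4 - 2.3014*z^3 + 40.3181*z^2 - 4.7804*z + 41.7316)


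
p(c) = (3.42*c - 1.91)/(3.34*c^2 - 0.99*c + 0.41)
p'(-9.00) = -0.01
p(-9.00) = -0.12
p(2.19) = 0.39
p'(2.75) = -0.10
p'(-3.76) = -0.08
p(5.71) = 0.17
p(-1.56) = -0.72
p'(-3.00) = -0.13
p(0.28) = -2.41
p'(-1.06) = -0.99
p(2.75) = 0.33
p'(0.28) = 14.05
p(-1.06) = -1.06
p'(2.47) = -0.11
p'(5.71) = -0.03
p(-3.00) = -0.36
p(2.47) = 0.36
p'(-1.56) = -0.47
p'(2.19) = -0.13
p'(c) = (0.99 - 6.68*c)*(3.42*c - 1.91)/(3.34*c^2 - 0.99*c + 0.41)^2 + 3.42/(3.34*c^2 - 0.99*c + 0.41)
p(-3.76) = -0.29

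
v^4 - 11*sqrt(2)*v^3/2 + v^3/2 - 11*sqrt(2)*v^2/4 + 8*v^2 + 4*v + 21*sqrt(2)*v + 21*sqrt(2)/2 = (v - 7*sqrt(2)/2)*(v - 3*sqrt(2))*(sqrt(2)*v/2 + 1)*(sqrt(2)*v + sqrt(2)/2)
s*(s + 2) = s^2 + 2*s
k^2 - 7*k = k*(k - 7)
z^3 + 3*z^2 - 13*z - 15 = (z - 3)*(z + 1)*(z + 5)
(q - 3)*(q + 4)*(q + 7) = q^3 + 8*q^2 - 5*q - 84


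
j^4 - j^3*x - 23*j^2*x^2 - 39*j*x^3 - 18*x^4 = (j - 6*x)*(j + x)^2*(j + 3*x)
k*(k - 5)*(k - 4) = k^3 - 9*k^2 + 20*k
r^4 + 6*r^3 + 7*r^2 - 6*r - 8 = (r - 1)*(r + 1)*(r + 2)*(r + 4)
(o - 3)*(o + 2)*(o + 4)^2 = o^4 + 7*o^3 + 2*o^2 - 64*o - 96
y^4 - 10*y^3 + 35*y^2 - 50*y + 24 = (y - 4)*(y - 3)*(y - 2)*(y - 1)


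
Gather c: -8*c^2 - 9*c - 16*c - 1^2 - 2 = -8*c^2 - 25*c - 3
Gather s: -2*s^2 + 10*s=-2*s^2 + 10*s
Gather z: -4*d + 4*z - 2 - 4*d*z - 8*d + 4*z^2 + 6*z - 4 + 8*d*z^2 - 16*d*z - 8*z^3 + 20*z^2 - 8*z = -12*d - 8*z^3 + z^2*(8*d + 24) + z*(2 - 20*d) - 6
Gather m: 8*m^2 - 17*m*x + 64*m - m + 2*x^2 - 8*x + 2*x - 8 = 8*m^2 + m*(63 - 17*x) + 2*x^2 - 6*x - 8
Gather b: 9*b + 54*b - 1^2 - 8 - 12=63*b - 21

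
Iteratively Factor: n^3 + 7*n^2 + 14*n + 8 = (n + 1)*(n^2 + 6*n + 8) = (n + 1)*(n + 4)*(n + 2)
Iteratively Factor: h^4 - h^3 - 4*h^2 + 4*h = (h - 1)*(h^3 - 4*h) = h*(h - 1)*(h^2 - 4) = h*(h - 1)*(h + 2)*(h - 2)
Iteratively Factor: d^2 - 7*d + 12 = (d - 4)*(d - 3)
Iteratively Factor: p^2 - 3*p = (p)*(p - 3)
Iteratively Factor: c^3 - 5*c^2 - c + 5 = (c - 1)*(c^2 - 4*c - 5) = (c - 1)*(c + 1)*(c - 5)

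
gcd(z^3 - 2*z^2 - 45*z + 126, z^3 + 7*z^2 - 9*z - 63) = z^2 + 4*z - 21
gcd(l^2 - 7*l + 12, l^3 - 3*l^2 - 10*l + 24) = l - 4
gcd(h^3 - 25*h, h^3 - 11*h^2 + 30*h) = h^2 - 5*h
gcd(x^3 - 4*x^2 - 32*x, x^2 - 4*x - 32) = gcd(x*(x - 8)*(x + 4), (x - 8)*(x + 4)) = x^2 - 4*x - 32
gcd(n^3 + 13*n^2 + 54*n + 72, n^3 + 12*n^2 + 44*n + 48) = n^2 + 10*n + 24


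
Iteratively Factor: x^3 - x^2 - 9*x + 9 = (x - 1)*(x^2 - 9) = (x - 3)*(x - 1)*(x + 3)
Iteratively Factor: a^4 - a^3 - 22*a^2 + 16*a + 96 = (a - 3)*(a^3 + 2*a^2 - 16*a - 32) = (a - 4)*(a - 3)*(a^2 + 6*a + 8) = (a - 4)*(a - 3)*(a + 4)*(a + 2)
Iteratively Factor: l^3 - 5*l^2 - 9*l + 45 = (l - 3)*(l^2 - 2*l - 15) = (l - 3)*(l + 3)*(l - 5)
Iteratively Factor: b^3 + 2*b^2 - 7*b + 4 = (b + 4)*(b^2 - 2*b + 1) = (b - 1)*(b + 4)*(b - 1)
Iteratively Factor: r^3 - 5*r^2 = (r)*(r^2 - 5*r) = r^2*(r - 5)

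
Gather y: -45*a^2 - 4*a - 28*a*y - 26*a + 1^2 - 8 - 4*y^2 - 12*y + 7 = -45*a^2 - 30*a - 4*y^2 + y*(-28*a - 12)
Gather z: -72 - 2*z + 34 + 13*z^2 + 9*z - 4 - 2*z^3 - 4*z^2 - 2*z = -2*z^3 + 9*z^2 + 5*z - 42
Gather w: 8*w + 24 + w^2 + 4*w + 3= w^2 + 12*w + 27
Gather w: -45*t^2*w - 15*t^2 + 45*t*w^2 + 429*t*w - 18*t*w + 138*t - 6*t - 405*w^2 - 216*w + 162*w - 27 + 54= -15*t^2 + 132*t + w^2*(45*t - 405) + w*(-45*t^2 + 411*t - 54) + 27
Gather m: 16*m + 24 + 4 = 16*m + 28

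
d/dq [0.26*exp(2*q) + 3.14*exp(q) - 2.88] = (0.52*exp(q) + 3.14)*exp(q)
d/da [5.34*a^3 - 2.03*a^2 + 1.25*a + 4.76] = 16.02*a^2 - 4.06*a + 1.25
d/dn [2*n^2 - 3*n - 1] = 4*n - 3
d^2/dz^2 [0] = 0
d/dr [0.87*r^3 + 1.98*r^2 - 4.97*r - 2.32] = 2.61*r^2 + 3.96*r - 4.97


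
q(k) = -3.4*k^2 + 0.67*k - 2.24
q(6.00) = -120.62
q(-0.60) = -3.87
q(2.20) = -17.22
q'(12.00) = -80.93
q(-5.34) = -102.77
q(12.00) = -483.80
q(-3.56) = -47.72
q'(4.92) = -32.79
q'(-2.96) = 20.80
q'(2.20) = -14.29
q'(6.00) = -40.13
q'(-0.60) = 4.75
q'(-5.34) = 36.98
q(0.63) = -3.17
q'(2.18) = -14.15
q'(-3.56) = 24.88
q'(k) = 0.67 - 6.8*k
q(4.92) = -81.25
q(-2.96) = -34.01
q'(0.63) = -3.61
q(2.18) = -16.94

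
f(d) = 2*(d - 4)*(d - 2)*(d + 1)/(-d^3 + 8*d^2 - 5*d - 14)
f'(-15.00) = 0.01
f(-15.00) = -1.73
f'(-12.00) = 0.02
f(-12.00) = -1.68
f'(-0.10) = 0.12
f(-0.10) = -1.15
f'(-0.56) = 0.10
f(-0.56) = -1.21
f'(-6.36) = 0.03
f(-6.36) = -1.55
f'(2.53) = 0.30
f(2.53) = -0.66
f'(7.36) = 46.30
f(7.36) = -18.67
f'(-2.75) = 0.06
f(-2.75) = -1.38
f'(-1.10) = 0.09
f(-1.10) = -1.26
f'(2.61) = 0.31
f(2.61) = -0.63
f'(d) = 2*(d - 4)*(d - 2)*(d + 1)*(3*d^2 - 16*d + 5)/(-d^3 + 8*d^2 - 5*d - 14)^2 + 2*(d - 4)*(d - 2)/(-d^3 + 8*d^2 - 5*d - 14) + 2*(d - 4)*(d + 1)/(-d^3 + 8*d^2 - 5*d - 14) + 2*(d - 2)*(d + 1)/(-d^3 + 8*d^2 - 5*d - 14) = 6/(d^2 - 14*d + 49)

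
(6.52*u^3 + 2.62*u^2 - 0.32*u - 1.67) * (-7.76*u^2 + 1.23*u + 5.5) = -50.5952*u^5 - 12.3116*u^4 + 41.5658*u^3 + 26.9756*u^2 - 3.8141*u - 9.185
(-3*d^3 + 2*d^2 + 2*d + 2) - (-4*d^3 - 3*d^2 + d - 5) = d^3 + 5*d^2 + d + 7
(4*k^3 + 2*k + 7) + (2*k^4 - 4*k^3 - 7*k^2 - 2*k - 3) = 2*k^4 - 7*k^2 + 4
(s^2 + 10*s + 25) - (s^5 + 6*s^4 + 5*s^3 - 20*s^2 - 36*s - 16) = -s^5 - 6*s^4 - 5*s^3 + 21*s^2 + 46*s + 41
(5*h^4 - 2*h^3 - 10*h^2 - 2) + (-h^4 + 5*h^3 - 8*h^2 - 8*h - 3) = 4*h^4 + 3*h^3 - 18*h^2 - 8*h - 5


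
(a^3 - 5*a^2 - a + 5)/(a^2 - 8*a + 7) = (a^2 - 4*a - 5)/(a - 7)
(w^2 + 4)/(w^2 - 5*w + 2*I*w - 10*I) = (w - 2*I)/(w - 5)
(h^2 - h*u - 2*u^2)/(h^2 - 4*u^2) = (h + u)/(h + 2*u)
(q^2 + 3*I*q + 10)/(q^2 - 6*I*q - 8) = (q + 5*I)/(q - 4*I)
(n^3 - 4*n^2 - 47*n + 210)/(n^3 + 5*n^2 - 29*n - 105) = (n - 6)/(n + 3)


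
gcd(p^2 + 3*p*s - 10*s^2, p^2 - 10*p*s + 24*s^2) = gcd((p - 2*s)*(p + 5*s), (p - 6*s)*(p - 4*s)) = 1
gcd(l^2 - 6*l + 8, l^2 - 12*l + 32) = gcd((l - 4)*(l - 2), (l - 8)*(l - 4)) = l - 4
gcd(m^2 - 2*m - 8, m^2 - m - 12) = m - 4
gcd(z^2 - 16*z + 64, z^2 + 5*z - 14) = 1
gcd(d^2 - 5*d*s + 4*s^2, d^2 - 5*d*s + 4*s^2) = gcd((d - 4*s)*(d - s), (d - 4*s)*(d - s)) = d^2 - 5*d*s + 4*s^2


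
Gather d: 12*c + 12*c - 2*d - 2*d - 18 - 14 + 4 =24*c - 4*d - 28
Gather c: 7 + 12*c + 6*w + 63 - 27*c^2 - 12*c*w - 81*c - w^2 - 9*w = -27*c^2 + c*(-12*w - 69) - w^2 - 3*w + 70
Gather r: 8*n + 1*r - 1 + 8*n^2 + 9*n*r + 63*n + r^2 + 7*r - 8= 8*n^2 + 71*n + r^2 + r*(9*n + 8) - 9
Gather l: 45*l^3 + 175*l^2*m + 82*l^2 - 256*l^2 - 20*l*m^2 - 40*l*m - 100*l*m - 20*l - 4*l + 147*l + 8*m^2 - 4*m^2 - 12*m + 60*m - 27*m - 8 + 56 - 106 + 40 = 45*l^3 + l^2*(175*m - 174) + l*(-20*m^2 - 140*m + 123) + 4*m^2 + 21*m - 18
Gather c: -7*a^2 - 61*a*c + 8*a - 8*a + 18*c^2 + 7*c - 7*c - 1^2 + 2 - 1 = -7*a^2 - 61*a*c + 18*c^2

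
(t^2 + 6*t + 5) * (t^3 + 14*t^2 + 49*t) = t^5 + 20*t^4 + 138*t^3 + 364*t^2 + 245*t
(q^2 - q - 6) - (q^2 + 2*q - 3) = -3*q - 3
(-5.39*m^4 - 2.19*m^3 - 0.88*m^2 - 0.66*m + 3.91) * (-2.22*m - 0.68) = 11.9658*m^5 + 8.527*m^4 + 3.4428*m^3 + 2.0636*m^2 - 8.2314*m - 2.6588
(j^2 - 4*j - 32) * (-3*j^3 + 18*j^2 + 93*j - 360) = -3*j^5 + 30*j^4 + 117*j^3 - 1308*j^2 - 1536*j + 11520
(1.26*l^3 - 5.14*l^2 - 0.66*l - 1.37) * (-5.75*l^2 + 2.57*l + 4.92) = -7.245*l^5 + 32.7932*l^4 - 3.2156*l^3 - 19.1075*l^2 - 6.7681*l - 6.7404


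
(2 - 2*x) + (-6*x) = 2 - 8*x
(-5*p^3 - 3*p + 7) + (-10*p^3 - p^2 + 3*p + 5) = -15*p^3 - p^2 + 12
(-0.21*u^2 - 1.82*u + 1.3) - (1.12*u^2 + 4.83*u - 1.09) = -1.33*u^2 - 6.65*u + 2.39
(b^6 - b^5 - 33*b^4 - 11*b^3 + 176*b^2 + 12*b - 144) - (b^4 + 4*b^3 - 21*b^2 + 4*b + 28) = b^6 - b^5 - 34*b^4 - 15*b^3 + 197*b^2 + 8*b - 172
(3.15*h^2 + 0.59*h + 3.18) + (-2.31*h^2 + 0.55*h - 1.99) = 0.84*h^2 + 1.14*h + 1.19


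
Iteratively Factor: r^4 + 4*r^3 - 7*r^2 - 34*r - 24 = (r + 2)*(r^3 + 2*r^2 - 11*r - 12) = (r + 1)*(r + 2)*(r^2 + r - 12) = (r + 1)*(r + 2)*(r + 4)*(r - 3)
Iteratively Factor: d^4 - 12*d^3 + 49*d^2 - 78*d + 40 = (d - 2)*(d^3 - 10*d^2 + 29*d - 20) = (d - 4)*(d - 2)*(d^2 - 6*d + 5) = (d - 4)*(d - 2)*(d - 1)*(d - 5)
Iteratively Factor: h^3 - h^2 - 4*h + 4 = (h - 1)*(h^2 - 4) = (h - 2)*(h - 1)*(h + 2)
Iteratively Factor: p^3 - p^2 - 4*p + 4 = (p - 1)*(p^2 - 4) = (p - 1)*(p + 2)*(p - 2)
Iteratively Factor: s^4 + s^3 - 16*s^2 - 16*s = (s - 4)*(s^3 + 5*s^2 + 4*s) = (s - 4)*(s + 4)*(s^2 + s) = (s - 4)*(s + 1)*(s + 4)*(s)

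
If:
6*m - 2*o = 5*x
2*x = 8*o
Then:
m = 11*x/12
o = x/4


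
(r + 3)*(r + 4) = r^2 + 7*r + 12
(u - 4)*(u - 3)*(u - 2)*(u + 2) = u^4 - 7*u^3 + 8*u^2 + 28*u - 48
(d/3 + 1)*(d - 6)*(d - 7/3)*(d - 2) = d^4/3 - 22*d^3/9 - d^2/9 + 64*d/3 - 28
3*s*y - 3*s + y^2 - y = (3*s + y)*(y - 1)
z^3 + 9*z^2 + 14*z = z*(z + 2)*(z + 7)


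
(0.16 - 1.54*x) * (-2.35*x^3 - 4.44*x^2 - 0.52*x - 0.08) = 3.619*x^4 + 6.4616*x^3 + 0.0904*x^2 + 0.04*x - 0.0128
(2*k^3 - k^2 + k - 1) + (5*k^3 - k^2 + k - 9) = 7*k^3 - 2*k^2 + 2*k - 10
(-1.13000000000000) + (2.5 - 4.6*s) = 1.37 - 4.6*s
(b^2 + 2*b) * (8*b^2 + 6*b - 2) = 8*b^4 + 22*b^3 + 10*b^2 - 4*b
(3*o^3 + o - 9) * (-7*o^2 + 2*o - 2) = -21*o^5 + 6*o^4 - 13*o^3 + 65*o^2 - 20*o + 18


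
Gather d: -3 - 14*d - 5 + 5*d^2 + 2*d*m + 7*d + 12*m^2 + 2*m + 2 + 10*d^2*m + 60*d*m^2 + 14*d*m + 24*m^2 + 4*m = d^2*(10*m + 5) + d*(60*m^2 + 16*m - 7) + 36*m^2 + 6*m - 6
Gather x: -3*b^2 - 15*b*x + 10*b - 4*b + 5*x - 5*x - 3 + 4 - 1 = -3*b^2 - 15*b*x + 6*b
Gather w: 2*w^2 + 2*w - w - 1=2*w^2 + w - 1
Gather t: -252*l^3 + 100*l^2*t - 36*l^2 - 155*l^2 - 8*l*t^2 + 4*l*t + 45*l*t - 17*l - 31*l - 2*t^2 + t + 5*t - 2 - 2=-252*l^3 - 191*l^2 - 48*l + t^2*(-8*l - 2) + t*(100*l^2 + 49*l + 6) - 4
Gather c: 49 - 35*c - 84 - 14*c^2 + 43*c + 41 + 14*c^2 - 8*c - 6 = 0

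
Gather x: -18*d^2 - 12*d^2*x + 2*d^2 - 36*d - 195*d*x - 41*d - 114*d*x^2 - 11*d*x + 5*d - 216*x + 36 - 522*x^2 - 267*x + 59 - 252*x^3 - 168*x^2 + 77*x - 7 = -16*d^2 - 72*d - 252*x^3 + x^2*(-114*d - 690) + x*(-12*d^2 - 206*d - 406) + 88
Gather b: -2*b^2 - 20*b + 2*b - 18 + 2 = -2*b^2 - 18*b - 16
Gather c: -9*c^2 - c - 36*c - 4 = -9*c^2 - 37*c - 4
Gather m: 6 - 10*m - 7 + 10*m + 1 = 0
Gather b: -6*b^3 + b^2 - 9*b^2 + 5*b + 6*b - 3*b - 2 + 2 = -6*b^3 - 8*b^2 + 8*b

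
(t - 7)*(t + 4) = t^2 - 3*t - 28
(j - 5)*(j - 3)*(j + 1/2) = j^3 - 15*j^2/2 + 11*j + 15/2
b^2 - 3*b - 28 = (b - 7)*(b + 4)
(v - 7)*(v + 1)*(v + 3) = v^3 - 3*v^2 - 25*v - 21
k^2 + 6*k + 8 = (k + 2)*(k + 4)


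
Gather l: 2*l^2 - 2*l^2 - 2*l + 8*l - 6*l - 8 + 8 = 0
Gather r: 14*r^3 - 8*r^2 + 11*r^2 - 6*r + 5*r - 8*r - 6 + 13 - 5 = 14*r^3 + 3*r^2 - 9*r + 2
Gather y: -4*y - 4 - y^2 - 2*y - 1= -y^2 - 6*y - 5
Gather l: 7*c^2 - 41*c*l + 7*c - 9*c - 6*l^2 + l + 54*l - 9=7*c^2 - 2*c - 6*l^2 + l*(55 - 41*c) - 9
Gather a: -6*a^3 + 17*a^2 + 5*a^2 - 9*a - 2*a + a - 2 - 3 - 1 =-6*a^3 + 22*a^2 - 10*a - 6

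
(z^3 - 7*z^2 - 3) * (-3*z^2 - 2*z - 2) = -3*z^5 + 19*z^4 + 12*z^3 + 23*z^2 + 6*z + 6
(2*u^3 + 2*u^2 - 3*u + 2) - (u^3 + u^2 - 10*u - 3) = u^3 + u^2 + 7*u + 5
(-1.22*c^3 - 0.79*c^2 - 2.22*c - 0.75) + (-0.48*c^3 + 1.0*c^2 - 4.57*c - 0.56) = -1.7*c^3 + 0.21*c^2 - 6.79*c - 1.31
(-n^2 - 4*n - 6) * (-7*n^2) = 7*n^4 + 28*n^3 + 42*n^2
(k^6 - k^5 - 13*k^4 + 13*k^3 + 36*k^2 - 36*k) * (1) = k^6 - k^5 - 13*k^4 + 13*k^3 + 36*k^2 - 36*k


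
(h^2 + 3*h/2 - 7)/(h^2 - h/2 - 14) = (h - 2)/(h - 4)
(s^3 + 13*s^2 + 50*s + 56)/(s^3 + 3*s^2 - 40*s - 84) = (s + 4)/(s - 6)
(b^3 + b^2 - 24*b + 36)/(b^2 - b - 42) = (b^2 - 5*b + 6)/(b - 7)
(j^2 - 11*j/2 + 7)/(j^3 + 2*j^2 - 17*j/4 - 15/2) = 2*(2*j - 7)/(4*j^2 + 16*j + 15)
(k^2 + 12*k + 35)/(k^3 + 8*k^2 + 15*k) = (k + 7)/(k*(k + 3))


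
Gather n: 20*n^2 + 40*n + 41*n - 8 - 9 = 20*n^2 + 81*n - 17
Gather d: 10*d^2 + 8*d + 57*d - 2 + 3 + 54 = 10*d^2 + 65*d + 55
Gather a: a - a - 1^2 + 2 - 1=0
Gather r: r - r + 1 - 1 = 0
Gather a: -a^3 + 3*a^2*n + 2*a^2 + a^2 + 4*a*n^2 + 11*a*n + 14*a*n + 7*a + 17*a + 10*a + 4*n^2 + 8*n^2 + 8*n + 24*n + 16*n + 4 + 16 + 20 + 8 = -a^3 + a^2*(3*n + 3) + a*(4*n^2 + 25*n + 34) + 12*n^2 + 48*n + 48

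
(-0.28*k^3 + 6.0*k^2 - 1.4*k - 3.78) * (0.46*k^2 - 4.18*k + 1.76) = -0.1288*k^5 + 3.9304*k^4 - 26.2168*k^3 + 14.6732*k^2 + 13.3364*k - 6.6528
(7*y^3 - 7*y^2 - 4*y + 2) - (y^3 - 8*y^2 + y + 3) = 6*y^3 + y^2 - 5*y - 1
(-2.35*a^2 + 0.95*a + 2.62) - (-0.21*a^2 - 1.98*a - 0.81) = -2.14*a^2 + 2.93*a + 3.43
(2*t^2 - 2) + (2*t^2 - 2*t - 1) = 4*t^2 - 2*t - 3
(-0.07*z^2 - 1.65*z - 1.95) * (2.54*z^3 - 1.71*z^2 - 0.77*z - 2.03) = -0.1778*z^5 - 4.0713*z^4 - 2.0776*z^3 + 4.7471*z^2 + 4.851*z + 3.9585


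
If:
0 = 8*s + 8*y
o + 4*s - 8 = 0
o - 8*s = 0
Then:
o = 16/3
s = 2/3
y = -2/3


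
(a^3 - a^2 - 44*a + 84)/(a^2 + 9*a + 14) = (a^2 - 8*a + 12)/(a + 2)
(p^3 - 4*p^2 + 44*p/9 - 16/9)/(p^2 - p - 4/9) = (3*p^2 - 8*p + 4)/(3*p + 1)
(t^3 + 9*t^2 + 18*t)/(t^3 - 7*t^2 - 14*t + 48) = t*(t + 6)/(t^2 - 10*t + 16)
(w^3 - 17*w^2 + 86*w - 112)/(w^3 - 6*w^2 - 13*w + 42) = (w - 8)/(w + 3)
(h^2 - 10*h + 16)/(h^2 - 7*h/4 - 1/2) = 4*(h - 8)/(4*h + 1)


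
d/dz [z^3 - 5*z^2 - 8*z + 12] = 3*z^2 - 10*z - 8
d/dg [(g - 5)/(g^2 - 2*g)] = (-g^2 + 10*g - 10)/(g^2*(g^2 - 4*g + 4))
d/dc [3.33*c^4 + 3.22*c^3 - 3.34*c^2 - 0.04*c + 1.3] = 13.32*c^3 + 9.66*c^2 - 6.68*c - 0.04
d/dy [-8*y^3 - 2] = -24*y^2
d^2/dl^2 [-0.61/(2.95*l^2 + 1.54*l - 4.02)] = (10.61705*l^2 + 5.54246*l - 0.61*(5.9*l + 1.54)*(11.8*l + 3.08) - 14.46798)/(2.95*l^2 + 1.54*l - 4.02)^3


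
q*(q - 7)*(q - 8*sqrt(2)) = q^3 - 8*sqrt(2)*q^2 - 7*q^2 + 56*sqrt(2)*q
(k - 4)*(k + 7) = k^2 + 3*k - 28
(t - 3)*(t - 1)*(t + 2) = t^3 - 2*t^2 - 5*t + 6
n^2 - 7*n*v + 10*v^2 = (n - 5*v)*(n - 2*v)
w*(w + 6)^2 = w^3 + 12*w^2 + 36*w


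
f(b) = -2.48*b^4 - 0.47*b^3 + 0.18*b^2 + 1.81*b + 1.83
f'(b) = -9.92*b^3 - 1.41*b^2 + 0.36*b + 1.81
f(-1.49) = -11.14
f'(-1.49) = 30.96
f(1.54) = -10.62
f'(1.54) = -37.21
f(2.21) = -57.52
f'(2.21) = -111.36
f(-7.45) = -7447.03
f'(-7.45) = 4022.73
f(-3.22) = -253.05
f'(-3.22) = 317.22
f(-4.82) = -1288.65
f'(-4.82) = 1078.16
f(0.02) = 1.87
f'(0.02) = 1.82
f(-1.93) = -32.02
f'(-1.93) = 67.18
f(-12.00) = -50607.09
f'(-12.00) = 16936.21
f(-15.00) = -123948.57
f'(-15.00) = 33159.16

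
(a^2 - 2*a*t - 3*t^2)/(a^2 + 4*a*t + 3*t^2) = (a - 3*t)/(a + 3*t)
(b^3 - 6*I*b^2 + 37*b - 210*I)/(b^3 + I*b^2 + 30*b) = (b - 7*I)/b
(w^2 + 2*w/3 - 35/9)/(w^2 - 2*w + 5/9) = (3*w + 7)/(3*w - 1)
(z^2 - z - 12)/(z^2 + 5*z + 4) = (z^2 - z - 12)/(z^2 + 5*z + 4)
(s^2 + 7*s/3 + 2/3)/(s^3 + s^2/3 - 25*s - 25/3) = (s + 2)/(s^2 - 25)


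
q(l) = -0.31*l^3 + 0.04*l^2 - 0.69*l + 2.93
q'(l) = -0.93*l^2 + 0.08*l - 0.69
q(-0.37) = 3.21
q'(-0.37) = -0.85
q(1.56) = 0.77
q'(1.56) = -2.83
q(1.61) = 0.63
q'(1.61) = -2.97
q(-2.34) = 8.74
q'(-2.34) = -5.97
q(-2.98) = 13.55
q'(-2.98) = -9.19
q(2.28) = -2.11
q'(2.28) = -5.34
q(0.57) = 2.49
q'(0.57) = -0.95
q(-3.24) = 16.13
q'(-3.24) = -10.71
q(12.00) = -535.27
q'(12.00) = -133.65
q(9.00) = -226.03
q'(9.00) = -75.30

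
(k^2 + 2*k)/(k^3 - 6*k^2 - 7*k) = (k + 2)/(k^2 - 6*k - 7)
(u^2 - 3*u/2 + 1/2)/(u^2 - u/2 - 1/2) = (2*u - 1)/(2*u + 1)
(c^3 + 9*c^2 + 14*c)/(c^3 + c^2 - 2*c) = (c + 7)/(c - 1)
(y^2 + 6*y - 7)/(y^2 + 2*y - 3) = (y + 7)/(y + 3)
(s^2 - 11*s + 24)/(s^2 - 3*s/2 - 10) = 2*(-s^2 + 11*s - 24)/(-2*s^2 + 3*s + 20)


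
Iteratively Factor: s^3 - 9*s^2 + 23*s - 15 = (s - 1)*(s^2 - 8*s + 15) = (s - 5)*(s - 1)*(s - 3)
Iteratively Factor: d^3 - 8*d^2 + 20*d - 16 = (d - 2)*(d^2 - 6*d + 8) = (d - 4)*(d - 2)*(d - 2)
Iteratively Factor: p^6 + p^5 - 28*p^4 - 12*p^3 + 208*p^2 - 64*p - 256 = (p - 4)*(p^5 + 5*p^4 - 8*p^3 - 44*p^2 + 32*p + 64) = (p - 4)*(p + 1)*(p^4 + 4*p^3 - 12*p^2 - 32*p + 64) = (p - 4)*(p - 2)*(p + 1)*(p^3 + 6*p^2 - 32) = (p - 4)*(p - 2)^2*(p + 1)*(p^2 + 8*p + 16) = (p - 4)*(p - 2)^2*(p + 1)*(p + 4)*(p + 4)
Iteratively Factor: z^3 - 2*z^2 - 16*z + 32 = (z - 4)*(z^2 + 2*z - 8) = (z - 4)*(z - 2)*(z + 4)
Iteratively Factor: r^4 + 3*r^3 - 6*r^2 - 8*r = (r + 1)*(r^3 + 2*r^2 - 8*r) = (r + 1)*(r + 4)*(r^2 - 2*r) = (r - 2)*(r + 1)*(r + 4)*(r)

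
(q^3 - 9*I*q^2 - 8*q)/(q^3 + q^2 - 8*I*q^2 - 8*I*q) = (q - I)/(q + 1)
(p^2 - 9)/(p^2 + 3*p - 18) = (p + 3)/(p + 6)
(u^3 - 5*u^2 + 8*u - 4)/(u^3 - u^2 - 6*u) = (-u^3 + 5*u^2 - 8*u + 4)/(u*(-u^2 + u + 6))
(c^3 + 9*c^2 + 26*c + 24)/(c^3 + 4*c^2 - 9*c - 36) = (c + 2)/(c - 3)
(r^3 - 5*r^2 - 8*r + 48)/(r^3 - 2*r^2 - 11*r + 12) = (r - 4)/(r - 1)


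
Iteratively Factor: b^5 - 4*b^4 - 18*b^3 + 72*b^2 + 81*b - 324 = (b - 3)*(b^4 - b^3 - 21*b^2 + 9*b + 108) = (b - 3)*(b + 3)*(b^3 - 4*b^2 - 9*b + 36) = (b - 3)*(b + 3)^2*(b^2 - 7*b + 12) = (b - 4)*(b - 3)*(b + 3)^2*(b - 3)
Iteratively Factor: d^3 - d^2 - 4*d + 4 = (d - 2)*(d^2 + d - 2) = (d - 2)*(d + 2)*(d - 1)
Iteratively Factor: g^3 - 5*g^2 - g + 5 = (g + 1)*(g^2 - 6*g + 5) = (g - 5)*(g + 1)*(g - 1)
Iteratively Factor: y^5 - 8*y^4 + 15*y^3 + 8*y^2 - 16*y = (y)*(y^4 - 8*y^3 + 15*y^2 + 8*y - 16) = y*(y - 1)*(y^3 - 7*y^2 + 8*y + 16) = y*(y - 1)*(y + 1)*(y^2 - 8*y + 16) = y*(y - 4)*(y - 1)*(y + 1)*(y - 4)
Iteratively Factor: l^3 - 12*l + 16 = (l + 4)*(l^2 - 4*l + 4) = (l - 2)*(l + 4)*(l - 2)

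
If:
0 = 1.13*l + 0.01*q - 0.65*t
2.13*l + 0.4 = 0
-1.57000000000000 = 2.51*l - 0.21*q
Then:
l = -0.19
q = 5.23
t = -0.25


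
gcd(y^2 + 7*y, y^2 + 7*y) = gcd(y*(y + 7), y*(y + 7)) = y^2 + 7*y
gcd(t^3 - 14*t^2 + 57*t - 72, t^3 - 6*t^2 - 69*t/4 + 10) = t - 8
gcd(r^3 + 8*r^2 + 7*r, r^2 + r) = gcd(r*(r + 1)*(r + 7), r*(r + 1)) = r^2 + r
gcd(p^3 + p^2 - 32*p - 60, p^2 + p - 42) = p - 6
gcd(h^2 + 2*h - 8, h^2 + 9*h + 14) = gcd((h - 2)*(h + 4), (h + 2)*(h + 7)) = 1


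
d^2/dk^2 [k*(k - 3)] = 2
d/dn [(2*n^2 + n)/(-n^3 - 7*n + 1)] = (n*(2*n + 1)*(3*n^2 + 7) - (4*n + 1)*(n^3 + 7*n - 1))/(n^3 + 7*n - 1)^2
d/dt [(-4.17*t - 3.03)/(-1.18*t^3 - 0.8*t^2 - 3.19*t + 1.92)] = (4.9206*t^3 + 3.336*t^2 + 13.3023*t - (4.17*t + 3.03)*(3.54*t^2 + 1.6*t + 3.19) - 8.0064)/(1.18*t^3 + 0.8*t^2 + 3.19*t - 1.92)^2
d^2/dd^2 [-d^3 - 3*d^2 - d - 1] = -6*d - 6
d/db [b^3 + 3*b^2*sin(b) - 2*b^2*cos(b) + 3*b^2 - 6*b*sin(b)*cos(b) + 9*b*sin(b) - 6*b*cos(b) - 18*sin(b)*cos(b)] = 2*b^2*sin(b) + 3*b^2*cos(b) + 3*b^2 + 12*b*sin(b) + 5*b*cos(b) - 6*b*cos(2*b) + 6*b + 9*sin(b) - 3*sin(2*b) - 6*cos(b) - 18*cos(2*b)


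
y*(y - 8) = y^2 - 8*y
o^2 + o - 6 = (o - 2)*(o + 3)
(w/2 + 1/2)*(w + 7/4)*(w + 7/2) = w^3/2 + 25*w^2/8 + 91*w/16 + 49/16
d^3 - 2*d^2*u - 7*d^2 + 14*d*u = d*(d - 7)*(d - 2*u)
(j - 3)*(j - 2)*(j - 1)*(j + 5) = j^4 - j^3 - 19*j^2 + 49*j - 30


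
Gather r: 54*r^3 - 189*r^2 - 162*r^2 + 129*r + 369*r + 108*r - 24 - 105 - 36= 54*r^3 - 351*r^2 + 606*r - 165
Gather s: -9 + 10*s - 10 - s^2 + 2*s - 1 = -s^2 + 12*s - 20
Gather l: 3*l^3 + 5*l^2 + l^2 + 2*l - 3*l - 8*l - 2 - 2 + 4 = 3*l^3 + 6*l^2 - 9*l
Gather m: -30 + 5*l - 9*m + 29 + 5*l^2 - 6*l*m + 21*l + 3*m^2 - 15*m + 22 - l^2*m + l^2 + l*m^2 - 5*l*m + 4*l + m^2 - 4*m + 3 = 6*l^2 + 30*l + m^2*(l + 4) + m*(-l^2 - 11*l - 28) + 24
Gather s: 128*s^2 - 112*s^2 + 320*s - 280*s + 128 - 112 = 16*s^2 + 40*s + 16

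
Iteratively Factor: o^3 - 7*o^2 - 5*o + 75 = (o - 5)*(o^2 - 2*o - 15) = (o - 5)*(o + 3)*(o - 5)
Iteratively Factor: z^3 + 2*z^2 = (z)*(z^2 + 2*z) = z^2*(z + 2)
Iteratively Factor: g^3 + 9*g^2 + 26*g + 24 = (g + 3)*(g^2 + 6*g + 8) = (g + 2)*(g + 3)*(g + 4)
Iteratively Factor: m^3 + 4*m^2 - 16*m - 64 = (m + 4)*(m^2 - 16) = (m + 4)^2*(m - 4)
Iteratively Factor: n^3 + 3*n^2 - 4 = (n + 2)*(n^2 + n - 2) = (n - 1)*(n + 2)*(n + 2)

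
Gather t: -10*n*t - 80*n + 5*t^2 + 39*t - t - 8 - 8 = -80*n + 5*t^2 + t*(38 - 10*n) - 16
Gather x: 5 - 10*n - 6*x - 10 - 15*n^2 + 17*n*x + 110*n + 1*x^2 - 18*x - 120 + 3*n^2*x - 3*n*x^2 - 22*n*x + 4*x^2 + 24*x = -15*n^2 + 100*n + x^2*(5 - 3*n) + x*(3*n^2 - 5*n) - 125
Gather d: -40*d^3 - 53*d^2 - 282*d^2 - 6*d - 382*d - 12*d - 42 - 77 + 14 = -40*d^3 - 335*d^2 - 400*d - 105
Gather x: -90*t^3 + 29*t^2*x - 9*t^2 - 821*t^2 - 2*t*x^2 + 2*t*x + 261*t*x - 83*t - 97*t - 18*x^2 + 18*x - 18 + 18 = -90*t^3 - 830*t^2 - 180*t + x^2*(-2*t - 18) + x*(29*t^2 + 263*t + 18)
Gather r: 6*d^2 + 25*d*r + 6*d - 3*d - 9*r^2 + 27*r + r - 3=6*d^2 + 3*d - 9*r^2 + r*(25*d + 28) - 3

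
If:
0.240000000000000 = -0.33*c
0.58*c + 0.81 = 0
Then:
No Solution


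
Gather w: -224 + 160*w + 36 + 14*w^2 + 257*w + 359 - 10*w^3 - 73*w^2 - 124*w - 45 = -10*w^3 - 59*w^2 + 293*w + 126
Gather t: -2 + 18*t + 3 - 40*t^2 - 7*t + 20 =-40*t^2 + 11*t + 21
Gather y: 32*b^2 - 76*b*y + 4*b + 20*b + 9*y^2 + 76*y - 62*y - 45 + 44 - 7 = 32*b^2 + 24*b + 9*y^2 + y*(14 - 76*b) - 8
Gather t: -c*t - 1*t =t*(-c - 1)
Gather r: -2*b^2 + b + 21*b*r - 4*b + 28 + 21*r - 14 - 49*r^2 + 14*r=-2*b^2 - 3*b - 49*r^2 + r*(21*b + 35) + 14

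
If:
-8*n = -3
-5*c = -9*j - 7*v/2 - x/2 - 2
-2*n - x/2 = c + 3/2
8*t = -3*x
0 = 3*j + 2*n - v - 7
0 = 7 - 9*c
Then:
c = 7/9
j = 643/468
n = 3/8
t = 109/48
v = -83/39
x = -109/18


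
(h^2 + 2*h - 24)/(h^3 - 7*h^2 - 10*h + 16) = (h^2 + 2*h - 24)/(h^3 - 7*h^2 - 10*h + 16)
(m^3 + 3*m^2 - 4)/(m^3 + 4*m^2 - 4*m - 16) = (m^2 + m - 2)/(m^2 + 2*m - 8)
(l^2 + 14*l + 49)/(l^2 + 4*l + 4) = (l^2 + 14*l + 49)/(l^2 + 4*l + 4)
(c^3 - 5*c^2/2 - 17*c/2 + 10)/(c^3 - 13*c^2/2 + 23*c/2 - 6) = (2*c + 5)/(2*c - 3)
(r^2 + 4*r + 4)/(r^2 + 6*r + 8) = (r + 2)/(r + 4)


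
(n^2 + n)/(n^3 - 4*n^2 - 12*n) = (n + 1)/(n^2 - 4*n - 12)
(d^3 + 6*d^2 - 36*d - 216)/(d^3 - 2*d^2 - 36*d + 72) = (d + 6)/(d - 2)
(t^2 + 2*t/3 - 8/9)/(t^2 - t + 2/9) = (3*t + 4)/(3*t - 1)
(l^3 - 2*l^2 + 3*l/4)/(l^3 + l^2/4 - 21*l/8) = 2*(2*l - 1)/(4*l + 7)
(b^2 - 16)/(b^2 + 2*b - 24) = (b + 4)/(b + 6)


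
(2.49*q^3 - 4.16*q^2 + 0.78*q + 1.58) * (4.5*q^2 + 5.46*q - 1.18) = 11.205*q^5 - 5.1246*q^4 - 22.1418*q^3 + 16.2776*q^2 + 7.7064*q - 1.8644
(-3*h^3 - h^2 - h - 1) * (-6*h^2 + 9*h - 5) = 18*h^5 - 21*h^4 + 12*h^3 + 2*h^2 - 4*h + 5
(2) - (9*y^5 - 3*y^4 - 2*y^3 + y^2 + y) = -9*y^5 + 3*y^4 + 2*y^3 - y^2 - y + 2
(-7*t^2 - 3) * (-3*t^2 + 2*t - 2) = 21*t^4 - 14*t^3 + 23*t^2 - 6*t + 6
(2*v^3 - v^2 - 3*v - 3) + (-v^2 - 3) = 2*v^3 - 2*v^2 - 3*v - 6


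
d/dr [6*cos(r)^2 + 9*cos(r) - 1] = -3*(4*cos(r) + 3)*sin(r)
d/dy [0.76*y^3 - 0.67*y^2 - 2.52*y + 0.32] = 2.28*y^2 - 1.34*y - 2.52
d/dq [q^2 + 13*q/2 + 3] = 2*q + 13/2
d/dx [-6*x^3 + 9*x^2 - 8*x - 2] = -18*x^2 + 18*x - 8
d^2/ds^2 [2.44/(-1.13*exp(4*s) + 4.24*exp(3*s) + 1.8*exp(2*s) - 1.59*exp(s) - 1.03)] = (-2.44*(4.52*exp(3*s) - 12.72*exp(2*s) - 3.6*exp(s) + 1.59)*(9.04*exp(3*s) - 25.44*exp(2*s) - 7.2*exp(s) + 3.18)*exp(s) + (44.1152*exp(3*s) - 93.1104*exp(2*s) - 17.568*exp(s) + 3.8796)*(1.13*exp(4*s) - 4.24*exp(3*s) - 1.8*exp(2*s) + 1.59*exp(s) + 1.03))*exp(s)/(1.13*exp(4*s) - 4.24*exp(3*s) - 1.8*exp(2*s) + 1.59*exp(s) + 1.03)^3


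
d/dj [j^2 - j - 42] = 2*j - 1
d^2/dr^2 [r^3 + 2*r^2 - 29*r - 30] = 6*r + 4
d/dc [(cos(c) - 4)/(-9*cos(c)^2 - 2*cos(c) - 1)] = 9*(sin(c)^2 + 8*cos(c))*sin(c)/(-9*sin(c)^2 + 2*cos(c) + 10)^2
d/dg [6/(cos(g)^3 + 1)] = 18*sin(g)*cos(g)^2/(cos(g)^3 + 1)^2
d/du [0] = 0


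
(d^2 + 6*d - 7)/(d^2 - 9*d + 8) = (d + 7)/(d - 8)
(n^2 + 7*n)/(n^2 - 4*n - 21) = n*(n + 7)/(n^2 - 4*n - 21)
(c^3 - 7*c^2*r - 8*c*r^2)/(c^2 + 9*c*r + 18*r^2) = c*(c^2 - 7*c*r - 8*r^2)/(c^2 + 9*c*r + 18*r^2)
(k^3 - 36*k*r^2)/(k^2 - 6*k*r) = k + 6*r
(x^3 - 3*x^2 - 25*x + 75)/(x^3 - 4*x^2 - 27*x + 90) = (x - 5)/(x - 6)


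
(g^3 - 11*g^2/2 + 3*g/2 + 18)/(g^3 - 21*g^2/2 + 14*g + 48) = (g - 3)/(g - 8)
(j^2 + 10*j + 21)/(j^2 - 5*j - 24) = (j + 7)/(j - 8)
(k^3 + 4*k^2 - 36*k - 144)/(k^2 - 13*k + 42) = (k^2 + 10*k + 24)/(k - 7)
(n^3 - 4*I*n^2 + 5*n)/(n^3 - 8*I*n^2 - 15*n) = (n + I)/(n - 3*I)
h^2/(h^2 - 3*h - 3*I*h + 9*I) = h^2/(h^2 - 3*h - 3*I*h + 9*I)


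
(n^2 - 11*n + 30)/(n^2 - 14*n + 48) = (n - 5)/(n - 8)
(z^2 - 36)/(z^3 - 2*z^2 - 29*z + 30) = (z + 6)/(z^2 + 4*z - 5)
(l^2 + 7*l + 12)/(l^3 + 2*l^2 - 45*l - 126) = (l + 4)/(l^2 - l - 42)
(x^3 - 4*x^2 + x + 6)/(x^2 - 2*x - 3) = x - 2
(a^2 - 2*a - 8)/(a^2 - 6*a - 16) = (a - 4)/(a - 8)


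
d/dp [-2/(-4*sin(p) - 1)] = -8*cos(p)/(4*sin(p) + 1)^2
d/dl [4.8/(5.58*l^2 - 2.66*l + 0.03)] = (12.768 - 53.568*l)/(5.58*l^2 - 2.66*l + 0.03)^2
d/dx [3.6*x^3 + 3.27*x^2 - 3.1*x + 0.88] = 10.8*x^2 + 6.54*x - 3.1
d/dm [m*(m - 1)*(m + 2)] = 3*m^2 + 2*m - 2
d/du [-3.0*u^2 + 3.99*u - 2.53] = 3.99 - 6.0*u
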